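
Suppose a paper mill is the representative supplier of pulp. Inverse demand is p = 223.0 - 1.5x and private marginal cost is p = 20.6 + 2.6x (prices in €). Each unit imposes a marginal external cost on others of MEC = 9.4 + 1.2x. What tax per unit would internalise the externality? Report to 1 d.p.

tax = €53.1 per unit

Social marginal cost = private MC + MEC = 30.0 + 3.8x.
Set SMC = demand: 30.0 + 3.8x = 223.0 - 1.5x → x* = 36.4151.
The Pigouvian tax equals MEC at x*: 9.4 + 1.2×36.4151 = 53.0981.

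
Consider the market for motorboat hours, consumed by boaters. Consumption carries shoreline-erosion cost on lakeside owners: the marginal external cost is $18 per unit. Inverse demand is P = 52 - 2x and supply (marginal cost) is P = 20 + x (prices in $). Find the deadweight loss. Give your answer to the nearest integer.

Market equilibrium (private): 20 + x = 52 - 2x → x_m = 10.6667.
Social marginal benefit = demand − MEC = 34 - 2x.
Set SMB = MC: 34 - 2x = 20 + x → x* = 4.6667.
Height of the DWL triangle at x_m is MC(x_m) − SMB(x_m) = MEC(x_m) = 18.0000.
DWL = ½ × 6.0000 × 18.0000 = 54.0000.

DWL = $54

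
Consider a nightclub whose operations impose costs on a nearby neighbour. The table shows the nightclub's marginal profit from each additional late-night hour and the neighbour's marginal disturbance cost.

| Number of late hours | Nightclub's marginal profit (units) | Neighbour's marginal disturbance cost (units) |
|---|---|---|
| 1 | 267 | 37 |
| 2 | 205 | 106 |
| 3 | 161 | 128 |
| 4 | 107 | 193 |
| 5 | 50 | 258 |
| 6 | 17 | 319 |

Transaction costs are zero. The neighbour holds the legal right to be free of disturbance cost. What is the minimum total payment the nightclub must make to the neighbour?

Efficient level: marginal profit ≥ marginal disturbance cost through level 3, so k* = 3.
With the neighbour holding the right, the nightclub must at least compensate total damage at k*: 37 + 106 + 128 = 271.

271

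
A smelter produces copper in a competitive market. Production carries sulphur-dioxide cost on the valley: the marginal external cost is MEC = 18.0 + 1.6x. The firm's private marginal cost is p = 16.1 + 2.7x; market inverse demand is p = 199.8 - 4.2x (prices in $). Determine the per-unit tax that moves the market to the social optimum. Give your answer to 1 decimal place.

Social marginal cost = private MC + MEC = 34.1 + 4.3x.
Set SMC = demand: 34.1 + 4.3x = 199.8 - 4.2x → x* = 19.4941.
The Pigouvian tax equals MEC at x*: 18.0 + 1.6×19.4941 = 49.1906.

tax = $49.2 per unit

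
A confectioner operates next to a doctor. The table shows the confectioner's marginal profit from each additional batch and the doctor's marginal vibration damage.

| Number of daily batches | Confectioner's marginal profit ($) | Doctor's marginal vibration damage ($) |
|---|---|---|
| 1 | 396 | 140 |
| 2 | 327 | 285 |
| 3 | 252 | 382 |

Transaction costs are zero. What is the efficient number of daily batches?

Bargaining reaches the level where marginal profit last exceeds marginal vibration damage.
That holds through level 2 (327 ≥ 285) but not at 3 (252 < 382).

2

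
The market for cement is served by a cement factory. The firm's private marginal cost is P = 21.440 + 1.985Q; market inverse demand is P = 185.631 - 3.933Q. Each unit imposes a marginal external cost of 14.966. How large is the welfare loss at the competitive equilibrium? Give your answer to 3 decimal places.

DWL = 18.924

Market equilibrium (private): 21.440 + 1.985Q = 185.631 - 3.933Q → Q_m = 27.7443.
Social marginal cost = private MC + MEC = 36.406 + 1.985Q.
Set SMC = demand: 36.406 + 1.985Q = 185.631 - 3.933Q → Q* = 25.2154.
Between Q* and Q_m the wedge SMC − demand runs linearly from 0 to MEC(Q_m), so the loss is a triangle.
DWL = ½ × 2.5289 × 14.9660 = 18.9238.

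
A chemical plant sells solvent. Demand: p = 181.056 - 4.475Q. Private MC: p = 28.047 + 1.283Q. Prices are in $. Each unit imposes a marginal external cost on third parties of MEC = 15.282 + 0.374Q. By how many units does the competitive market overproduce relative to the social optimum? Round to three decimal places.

4.113 units

Market equilibrium (private): 28.047 + 1.283Q = 181.056 - 4.475Q → Q_m = 26.5733.
Social marginal cost = private MC + MEC = 43.329 + 1.657Q.
Set SMC = demand: 43.329 + 1.657Q = 181.056 - 4.475Q → Q* = 22.4604.
Gap = |26.5733 − 22.4604| = 4.1129.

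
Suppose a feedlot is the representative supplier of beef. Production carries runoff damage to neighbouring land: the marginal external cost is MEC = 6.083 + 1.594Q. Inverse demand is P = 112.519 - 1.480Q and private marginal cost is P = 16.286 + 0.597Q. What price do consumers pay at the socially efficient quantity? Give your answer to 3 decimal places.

Social marginal cost = private MC + MEC = 22.369 + 2.191Q.
Set SMC = demand: 22.369 + 2.191Q = 112.519 - 1.480Q → Q* = 24.5573.
Consumer price on the demand curve at Q*: 112.519 − 1.480×24.5573 = 76.1742.

P = 76.174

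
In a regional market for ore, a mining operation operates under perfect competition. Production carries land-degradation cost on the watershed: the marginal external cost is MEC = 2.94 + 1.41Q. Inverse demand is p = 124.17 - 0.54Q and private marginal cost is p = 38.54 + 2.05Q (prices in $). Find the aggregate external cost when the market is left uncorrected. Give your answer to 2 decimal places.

$867.82

Market equilibrium (private): 38.54 + 2.05Q = 124.17 - 0.54Q → Q_m = 33.0618.
Total external cost = ∫₀^{Q_m} (2.94 + 1.41Q) dQ = 2.94×33.0618 + ½×1.41×33.0618² = 867.8249.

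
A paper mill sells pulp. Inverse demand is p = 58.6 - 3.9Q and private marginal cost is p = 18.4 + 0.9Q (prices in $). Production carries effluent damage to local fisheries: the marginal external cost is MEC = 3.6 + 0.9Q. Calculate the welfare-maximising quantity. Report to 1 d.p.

Q* = 6.4

Social marginal cost = private MC + MEC = 22.0 + 1.8Q.
Set SMC = demand: 22.0 + 1.8Q = 58.6 - 3.9Q → Q* = 6.4211.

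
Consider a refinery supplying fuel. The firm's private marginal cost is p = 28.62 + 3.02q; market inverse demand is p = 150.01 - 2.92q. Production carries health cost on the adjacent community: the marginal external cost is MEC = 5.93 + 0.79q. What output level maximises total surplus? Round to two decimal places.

Social marginal cost = private MC + MEC = 34.55 + 3.81q.
Set SMC = demand: 34.55 + 3.81q = 150.01 - 2.92q → q* = 17.1560.

q* = 17.16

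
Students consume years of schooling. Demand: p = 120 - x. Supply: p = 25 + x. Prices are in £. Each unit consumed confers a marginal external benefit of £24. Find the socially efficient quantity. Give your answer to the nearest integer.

x* = 60

Social marginal benefit = demand + MEB = 144 - x.
Set SMB = MC: 144 - x = 25 + x → x* = 59.5000.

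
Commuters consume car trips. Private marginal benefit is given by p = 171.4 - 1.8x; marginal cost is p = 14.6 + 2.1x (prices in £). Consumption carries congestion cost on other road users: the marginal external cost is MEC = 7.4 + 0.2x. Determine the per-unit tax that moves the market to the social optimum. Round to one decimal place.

Social marginal benefit = demand − MEC = 164.0 - 2.0x.
Set SMB = MC: 164.0 - 2.0x = 14.6 + 2.1x → x* = 36.4390.
The Pigouvian tax equals MEC at x*: 7.4 + 0.2×36.4390 = 14.6878.

tax = £14.7 per unit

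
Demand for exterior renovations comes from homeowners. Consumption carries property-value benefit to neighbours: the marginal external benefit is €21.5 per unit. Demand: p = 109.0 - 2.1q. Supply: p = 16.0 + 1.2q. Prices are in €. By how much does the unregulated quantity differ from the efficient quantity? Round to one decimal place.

Market equilibrium (private): 16.0 + 1.2q = 109.0 - 2.1q → q_m = 28.1818.
Social marginal benefit = demand + MEB = 130.5 - 2.1q.
Set SMB = MC: 130.5 - 2.1q = 16.0 + 1.2q → q* = 34.6970.
Gap = |28.1818 − 34.6970| = 6.5152.

6.5 units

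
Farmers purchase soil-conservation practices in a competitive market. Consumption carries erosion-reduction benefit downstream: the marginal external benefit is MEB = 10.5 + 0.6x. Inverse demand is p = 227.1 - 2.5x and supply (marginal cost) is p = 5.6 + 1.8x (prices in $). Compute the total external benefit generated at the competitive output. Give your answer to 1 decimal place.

Market equilibrium (private): 5.6 + 1.8x = 227.1 - 2.5x → x_m = 51.5116.
Total external benefit = ∫₀^{x_m} (10.5 + 0.6x) dx = 10.5×51.5116 + ½×0.6×51.5116² = 1336.9053.

$1336.9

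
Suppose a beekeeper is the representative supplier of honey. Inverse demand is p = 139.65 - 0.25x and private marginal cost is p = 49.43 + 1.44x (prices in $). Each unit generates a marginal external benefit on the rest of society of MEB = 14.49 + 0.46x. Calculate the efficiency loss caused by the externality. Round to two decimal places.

DWL = $619.78

Market equilibrium (private): 49.43 + 1.44x = 139.65 - 0.25x → x_m = 53.3846.
Social marginal cost = private MC − MEB = 34.94 + 0.98x.
Set SMC = demand: 34.94 + 0.98x = 139.65 - 0.25x → x* = 85.1301.
Height of the DWL triangle at x_m is demand(x_m) − SMC(x_m) = MEB(x_m) = 39.0469.
DWL = ½ × 31.7455 × 39.0469 = 619.7817.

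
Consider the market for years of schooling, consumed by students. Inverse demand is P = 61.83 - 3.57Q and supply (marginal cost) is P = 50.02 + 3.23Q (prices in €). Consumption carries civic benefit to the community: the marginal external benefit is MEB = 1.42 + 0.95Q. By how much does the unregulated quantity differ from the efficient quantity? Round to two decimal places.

0.52 units

Market equilibrium (private): 50.02 + 3.23Q = 61.83 - 3.57Q → Q_m = 1.7368.
Social marginal benefit = demand + MEB = 63.25 - 2.62Q.
Set SMB = MC: 63.25 - 2.62Q = 50.02 + 3.23Q → Q* = 2.2615.
Gap = |1.7368 − 2.2615| = 0.5247.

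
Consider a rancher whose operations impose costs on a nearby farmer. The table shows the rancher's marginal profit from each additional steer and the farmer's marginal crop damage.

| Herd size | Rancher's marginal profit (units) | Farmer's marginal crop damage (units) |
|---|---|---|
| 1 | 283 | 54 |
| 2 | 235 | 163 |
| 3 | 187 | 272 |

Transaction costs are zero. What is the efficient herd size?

Bargaining reaches the level where marginal profit last exceeds marginal crop damage.
That holds through level 2 (235 ≥ 163) but not at 3 (187 < 272).

2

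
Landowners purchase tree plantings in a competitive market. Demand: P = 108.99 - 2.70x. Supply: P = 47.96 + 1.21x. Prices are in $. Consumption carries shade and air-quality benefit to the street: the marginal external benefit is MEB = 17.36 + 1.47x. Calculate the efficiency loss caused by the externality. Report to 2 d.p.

Market equilibrium (private): 47.96 + 1.21x = 108.99 - 2.70x → x_m = 15.6087.
Social marginal benefit = demand + MEB = 126.35 - 1.23x.
Set SMB = MC: 126.35 - 1.23x = 47.96 + 1.21x → x* = 32.1270.
The loss is the area between SMB and MC from x* to x_m; with linear curves that's a triangle of height MEB(x_m).
DWL = ½ × 16.5183 × 40.3048 = 332.8834.

DWL = $332.88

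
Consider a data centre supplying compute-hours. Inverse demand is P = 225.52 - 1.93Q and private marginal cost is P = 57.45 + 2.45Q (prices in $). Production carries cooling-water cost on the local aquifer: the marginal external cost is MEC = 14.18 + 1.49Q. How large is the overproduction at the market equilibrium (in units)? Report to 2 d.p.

12.16 units

Market equilibrium (private): 57.45 + 2.45Q = 225.52 - 1.93Q → Q_m = 38.3721.
Social marginal cost = private MC + MEC = 71.63 + 3.94Q.
Set SMC = demand: 71.63 + 3.94Q = 225.52 - 1.93Q → Q* = 26.2164.
Gap = |38.3721 − 26.2164| = 12.1557.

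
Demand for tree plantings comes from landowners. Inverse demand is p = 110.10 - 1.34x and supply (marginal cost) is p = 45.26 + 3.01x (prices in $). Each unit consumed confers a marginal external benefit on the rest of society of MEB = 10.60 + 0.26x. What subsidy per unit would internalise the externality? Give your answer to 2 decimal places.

Social marginal benefit = demand + MEB = 120.70 - 1.08x.
Set SMB = MC: 120.70 - 1.08x = 45.26 + 3.01x → x* = 18.4450.
The Pigouvian subsidy equals MEB at x*: 10.60 + 0.26×18.4450 = 15.3957.

subsidy = $15.40 per unit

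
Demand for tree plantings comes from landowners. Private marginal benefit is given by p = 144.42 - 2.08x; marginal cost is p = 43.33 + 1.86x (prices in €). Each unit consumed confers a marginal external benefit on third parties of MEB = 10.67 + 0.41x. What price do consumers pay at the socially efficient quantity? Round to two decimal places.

P = €78.57

Social marginal benefit = demand + MEB = 155.09 - 1.67x.
Set SMB = MC: 155.09 - 1.67x = 43.33 + 1.86x → x* = 31.6601.
Consumer price on the demand curve at x*: 144.42 − 2.08×31.6601 = 78.5670.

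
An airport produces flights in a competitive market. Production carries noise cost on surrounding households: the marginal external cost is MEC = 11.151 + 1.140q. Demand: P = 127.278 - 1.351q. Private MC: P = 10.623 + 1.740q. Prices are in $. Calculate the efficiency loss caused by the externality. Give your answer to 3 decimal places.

Market equilibrium (private): 10.623 + 1.740q = 127.278 - 1.351q → q_m = 37.7402.
Social marginal cost = private MC + MEC = 21.774 + 2.880q.
Set SMC = demand: 21.774 + 2.880q = 127.278 - 1.351q → q* = 24.9359.
The loss is the area between SMC and demand from q* to q_m; with linear curves that's a triangle of height MEC(q_m).
DWL = ½ × 12.8043 × 54.1748 = 346.8352.

DWL = $346.835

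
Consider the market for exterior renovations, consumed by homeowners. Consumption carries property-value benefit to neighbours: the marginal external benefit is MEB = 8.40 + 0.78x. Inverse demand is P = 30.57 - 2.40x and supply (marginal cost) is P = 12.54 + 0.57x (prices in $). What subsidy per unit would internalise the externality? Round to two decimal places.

Social marginal benefit = demand + MEB = 38.97 - 1.62x.
Set SMB = MC: 38.97 - 1.62x = 12.54 + 0.57x → x* = 12.0685.
The Pigouvian subsidy equals MEB at x*: 8.40 + 0.78×12.0685 = 17.8134.

subsidy = $17.81 per unit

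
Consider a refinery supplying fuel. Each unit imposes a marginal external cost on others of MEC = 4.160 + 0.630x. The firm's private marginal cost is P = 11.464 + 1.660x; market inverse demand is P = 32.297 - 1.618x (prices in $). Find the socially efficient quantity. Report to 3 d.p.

x* = 4.266

Social marginal cost = private MC + MEC = 15.624 + 2.290x.
Set SMC = demand: 15.624 + 2.290x = 32.297 - 1.618x → x* = 4.2664.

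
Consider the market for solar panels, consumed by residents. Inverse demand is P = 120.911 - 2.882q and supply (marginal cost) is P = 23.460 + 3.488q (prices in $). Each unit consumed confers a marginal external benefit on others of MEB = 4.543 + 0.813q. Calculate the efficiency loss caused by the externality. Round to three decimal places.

Market equilibrium (private): 23.460 + 3.488q = 120.911 - 2.882q → q_m = 15.2984.
Social marginal benefit = demand + MEB = 125.454 - 2.069q.
Set SMB = MC: 125.454 - 2.069q = 23.460 + 3.488q → q* = 18.3541.
The welfare-loss triangle has base |q_m − q*| and height MEB(q_m) (the vertical gap between SMB and MC is zero at q* and MEB at q_m).
DWL = ½ × 3.0557 × 16.9806 = 25.9438.

DWL = $25.944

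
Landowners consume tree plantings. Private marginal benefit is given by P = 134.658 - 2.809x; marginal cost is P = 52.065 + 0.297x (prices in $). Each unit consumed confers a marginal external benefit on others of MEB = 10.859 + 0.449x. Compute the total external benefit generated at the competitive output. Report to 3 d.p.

Market equilibrium (private): 52.065 + 0.297x = 134.658 - 2.809x → x_m = 26.5914.
Total external benefit = ∫₀^{x_m} (10.859 + 0.449x) dx = 10.859×26.5914 + ½×0.449×26.5914² = 447.5005.

$447.501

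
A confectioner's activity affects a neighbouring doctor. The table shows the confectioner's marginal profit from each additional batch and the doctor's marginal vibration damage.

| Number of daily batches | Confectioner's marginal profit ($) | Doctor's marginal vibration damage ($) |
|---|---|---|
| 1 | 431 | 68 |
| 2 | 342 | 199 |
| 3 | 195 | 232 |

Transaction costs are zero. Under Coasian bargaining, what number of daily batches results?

2

Bargaining reaches the level where marginal profit last exceeds marginal vibration damage.
That holds through level 2 (342 ≥ 199) but not at 3 (195 < 232).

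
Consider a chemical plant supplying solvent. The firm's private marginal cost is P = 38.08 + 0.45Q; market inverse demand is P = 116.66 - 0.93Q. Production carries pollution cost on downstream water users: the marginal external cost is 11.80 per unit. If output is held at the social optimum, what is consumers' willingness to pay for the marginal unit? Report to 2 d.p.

P = 71.66

Social marginal cost = private MC + MEC = 49.88 + 0.45Q.
Set SMC = demand: 49.88 + 0.45Q = 116.66 - 0.93Q → Q* = 48.3913.
Consumer price on the demand curve at Q*: 116.66 − 0.93×48.3913 = 71.6561.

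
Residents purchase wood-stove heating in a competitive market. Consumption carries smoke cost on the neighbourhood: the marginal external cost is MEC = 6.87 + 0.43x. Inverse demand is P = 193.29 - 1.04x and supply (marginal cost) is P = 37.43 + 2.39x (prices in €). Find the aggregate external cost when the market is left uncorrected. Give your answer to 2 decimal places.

Market equilibrium (private): 37.43 + 2.39x = 193.29 - 1.04x → x_m = 45.4402.
Total external cost = ∫₀^{x_m} (6.87 + 0.43x) dx = 6.87×45.4402 + ½×0.43×45.4402² = 756.1087.

€756.11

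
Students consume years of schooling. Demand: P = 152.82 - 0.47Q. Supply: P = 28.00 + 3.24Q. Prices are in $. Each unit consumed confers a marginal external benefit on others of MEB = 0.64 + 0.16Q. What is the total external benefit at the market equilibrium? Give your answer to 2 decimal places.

$112.09

Market equilibrium (private): 28.00 + 3.24Q = 152.82 - 0.47Q → Q_m = 33.6442.
Total external benefit = ∫₀^{Q_m} (0.64 + 0.16Q) dQ = 0.64×33.6442 + ½×0.16×33.6442² = 112.0869.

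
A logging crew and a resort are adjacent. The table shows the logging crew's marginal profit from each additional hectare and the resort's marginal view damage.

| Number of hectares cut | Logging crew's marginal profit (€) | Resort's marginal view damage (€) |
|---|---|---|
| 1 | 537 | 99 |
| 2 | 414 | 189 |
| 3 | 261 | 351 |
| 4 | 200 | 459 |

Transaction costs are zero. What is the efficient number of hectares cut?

2

Bargaining reaches the level where marginal profit last exceeds marginal view damage.
That holds through level 2 (414 ≥ 189) but not at 3 (261 < 351).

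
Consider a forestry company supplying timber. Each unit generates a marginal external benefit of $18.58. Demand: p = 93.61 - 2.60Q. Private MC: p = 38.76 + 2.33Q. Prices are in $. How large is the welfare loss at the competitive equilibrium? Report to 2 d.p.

DWL = $35.01

Market equilibrium (private): 38.76 + 2.33Q = 93.61 - 2.60Q → Q_m = 11.1258.
Social marginal cost = private MC − MEB = 20.18 + 2.33Q.
Set SMC = demand: 20.18 + 2.33Q = 93.61 - 2.60Q → Q* = 14.8945.
The loss is the area between SMC and demand from Q* to Q_m; with linear curves that's a triangle of height MEB(Q_m).
DWL = ½ × 3.7687 × 18.5800 = 35.0112.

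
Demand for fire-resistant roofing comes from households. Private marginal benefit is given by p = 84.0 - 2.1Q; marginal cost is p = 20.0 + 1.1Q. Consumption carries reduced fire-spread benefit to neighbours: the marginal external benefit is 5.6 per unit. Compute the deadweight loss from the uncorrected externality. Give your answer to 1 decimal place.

DWL = 4.9

Market equilibrium (private): 20.0 + 1.1Q = 84.0 - 2.1Q → Q_m = 20.0000.
Social marginal benefit = demand + MEB = 89.6 - 2.1Q.
Set SMB = MC: 89.6 - 2.1Q = 20.0 + 1.1Q → Q* = 21.7500.
Between Q* and Q_m the wedge SMB − MC runs linearly from 0 to MEB(Q_m), so the loss is a triangle.
DWL = ½ × 1.7500 × 5.6000 = 4.9000.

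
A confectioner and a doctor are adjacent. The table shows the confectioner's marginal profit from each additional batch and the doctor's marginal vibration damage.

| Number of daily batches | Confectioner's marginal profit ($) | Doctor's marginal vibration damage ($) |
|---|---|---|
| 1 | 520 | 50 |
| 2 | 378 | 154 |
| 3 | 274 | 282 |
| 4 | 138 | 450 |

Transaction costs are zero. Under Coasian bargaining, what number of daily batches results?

2

Bargaining reaches the level where marginal profit last exceeds marginal vibration damage.
That holds through level 2 (378 ≥ 154) but not at 3 (274 < 282).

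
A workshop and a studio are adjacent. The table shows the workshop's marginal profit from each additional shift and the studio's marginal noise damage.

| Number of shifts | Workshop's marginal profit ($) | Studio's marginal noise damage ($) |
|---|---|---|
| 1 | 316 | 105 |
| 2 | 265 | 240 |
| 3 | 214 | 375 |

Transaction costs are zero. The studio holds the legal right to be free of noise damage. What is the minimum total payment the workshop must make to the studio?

Efficient level: marginal profit ≥ marginal noise damage through level 2, so k* = 2.
With the studio holding the right, the workshop must at least compensate total damage at k*: 105 + 240 = 345.

$345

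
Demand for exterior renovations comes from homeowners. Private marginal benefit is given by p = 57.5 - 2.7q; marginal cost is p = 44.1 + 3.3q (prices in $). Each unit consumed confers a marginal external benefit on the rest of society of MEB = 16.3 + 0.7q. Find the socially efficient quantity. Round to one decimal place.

Social marginal benefit = demand + MEB = 73.8 - 2.0q.
Set SMB = MC: 73.8 - 2.0q = 44.1 + 3.3q → q* = 5.6038.

q* = 5.6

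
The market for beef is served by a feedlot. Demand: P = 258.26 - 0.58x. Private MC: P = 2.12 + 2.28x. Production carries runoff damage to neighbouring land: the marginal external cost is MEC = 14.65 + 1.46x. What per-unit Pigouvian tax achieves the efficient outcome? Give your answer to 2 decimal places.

Social marginal cost = private MC + MEC = 16.77 + 3.74x.
Set SMC = demand: 16.77 + 3.74x = 258.26 - 0.58x → x* = 55.9005.
The Pigouvian tax equals MEC at x*: 14.65 + 1.46×55.9005 = 96.2647.

tax = 96.26 per unit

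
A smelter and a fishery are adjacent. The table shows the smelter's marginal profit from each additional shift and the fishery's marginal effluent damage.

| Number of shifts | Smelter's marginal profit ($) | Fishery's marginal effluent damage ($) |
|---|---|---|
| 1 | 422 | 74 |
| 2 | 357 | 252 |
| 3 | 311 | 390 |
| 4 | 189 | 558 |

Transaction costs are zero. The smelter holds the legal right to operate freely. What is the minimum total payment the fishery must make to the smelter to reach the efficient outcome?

$500

Left alone the smelter would choose level 4 (marginal profit stays positive).
Efficient level: k* = 2 (marginal profit ≥ marginal effluent damage through 2).
The fishery must at least cover the smelter's forgone profit from cutting 4→2: 311 + 189 = 500.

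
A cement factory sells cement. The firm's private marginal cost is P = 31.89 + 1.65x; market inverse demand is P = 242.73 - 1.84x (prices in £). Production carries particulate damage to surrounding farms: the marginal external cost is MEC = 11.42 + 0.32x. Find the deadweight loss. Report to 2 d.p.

DWL = £124.11

Market equilibrium (private): 31.89 + 1.65x = 242.73 - 1.84x → x_m = 60.4126.
Social marginal cost = private MC + MEC = 43.31 + 1.97x.
Set SMC = demand: 43.31 + 1.97x = 242.73 - 1.84x → x* = 52.3412.
The loss is the area between SMC and demand from x* to x_m; with linear curves that's a triangle of height MEC(x_m).
DWL = ½ × 8.0714 × 30.7520 = 124.1058.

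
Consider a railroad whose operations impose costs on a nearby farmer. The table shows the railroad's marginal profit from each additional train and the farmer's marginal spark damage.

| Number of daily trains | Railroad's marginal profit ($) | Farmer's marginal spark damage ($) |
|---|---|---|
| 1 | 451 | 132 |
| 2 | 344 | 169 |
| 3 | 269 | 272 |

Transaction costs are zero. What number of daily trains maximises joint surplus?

2

Bargaining reaches the level where marginal profit last exceeds marginal spark damage.
That holds through level 2 (344 ≥ 169) but not at 3 (269 < 272).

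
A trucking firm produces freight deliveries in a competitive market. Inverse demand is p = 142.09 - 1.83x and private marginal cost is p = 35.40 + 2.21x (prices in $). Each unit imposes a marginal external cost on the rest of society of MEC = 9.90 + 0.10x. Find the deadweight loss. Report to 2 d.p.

Market equilibrium (private): 35.40 + 2.21x = 142.09 - 1.83x → x_m = 26.4084.
Social marginal cost = private MC + MEC = 45.30 + 2.31x.
Set SMC = demand: 45.30 + 2.31x = 142.09 - 1.83x → x* = 23.3792.
The loss is the area between SMC and demand from x* to x_m; with linear curves that's a triangle of height MEC(x_m).
DWL = ½ × 3.0292 × 12.5408 = 18.9943.

DWL = $18.99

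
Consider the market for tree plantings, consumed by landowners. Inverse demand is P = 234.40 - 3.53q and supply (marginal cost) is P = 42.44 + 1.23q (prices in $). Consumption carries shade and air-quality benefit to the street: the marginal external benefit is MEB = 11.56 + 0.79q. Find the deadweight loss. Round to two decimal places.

DWL = $237.43

Market equilibrium (private): 42.44 + 1.23q = 234.40 - 3.53q → q_m = 40.3277.
Social marginal benefit = demand + MEB = 245.96 - 2.74q.
Set SMB = MC: 245.96 - 2.74q = 42.44 + 1.23q → q* = 51.2645.
The welfare-loss triangle has base |q_m − q*| and height MEB(q_m) (the vertical gap between SMB and MC is zero at q* and MEB at q_m).
DWL = ½ × 10.9368 × 43.4189 = 237.4319.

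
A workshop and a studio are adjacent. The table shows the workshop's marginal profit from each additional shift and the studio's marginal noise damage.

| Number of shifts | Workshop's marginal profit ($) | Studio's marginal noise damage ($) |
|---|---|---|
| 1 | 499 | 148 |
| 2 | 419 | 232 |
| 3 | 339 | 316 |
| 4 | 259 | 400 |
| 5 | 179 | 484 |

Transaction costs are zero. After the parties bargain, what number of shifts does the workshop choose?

3

Bargaining reaches the level where marginal profit last exceeds marginal noise damage.
That holds through level 3 (339 ≥ 316) but not at 4 (259 < 400).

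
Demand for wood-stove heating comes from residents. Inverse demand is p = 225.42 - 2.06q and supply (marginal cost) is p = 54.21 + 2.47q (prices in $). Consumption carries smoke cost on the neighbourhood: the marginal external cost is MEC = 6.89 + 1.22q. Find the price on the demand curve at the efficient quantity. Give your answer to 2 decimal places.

P = $166.55

Social marginal benefit = demand − MEC = 218.53 - 3.28q.
Set SMB = MC: 218.53 - 3.28q = 54.21 + 2.47q → q* = 28.5774.
Consumer price on the demand curve at q*: 225.42 − 2.06×28.5774 = 166.5506.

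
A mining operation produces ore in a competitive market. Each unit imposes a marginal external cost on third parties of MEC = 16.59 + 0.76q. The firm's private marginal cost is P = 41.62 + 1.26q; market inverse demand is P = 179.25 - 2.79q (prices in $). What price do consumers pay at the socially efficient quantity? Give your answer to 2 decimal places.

Social marginal cost = private MC + MEC = 58.21 + 2.02q.
Set SMC = demand: 58.21 + 2.02q = 179.25 - 2.79q → q* = 25.1642.
Consumer price on the demand curve at q*: 179.25 − 2.79×25.1642 = 109.0419.

P = $109.04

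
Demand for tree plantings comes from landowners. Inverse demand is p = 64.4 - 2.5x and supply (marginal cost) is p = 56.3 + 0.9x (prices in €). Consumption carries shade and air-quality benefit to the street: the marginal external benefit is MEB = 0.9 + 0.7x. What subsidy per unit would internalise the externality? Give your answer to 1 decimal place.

Social marginal benefit = demand + MEB = 65.3 - 1.8x.
Set SMB = MC: 65.3 - 1.8x = 56.3 + 0.9x → x* = 3.3333.
The Pigouvian subsidy equals MEB at x*: 0.9 + 0.7×3.3333 = 3.2333.

subsidy = €3.2 per unit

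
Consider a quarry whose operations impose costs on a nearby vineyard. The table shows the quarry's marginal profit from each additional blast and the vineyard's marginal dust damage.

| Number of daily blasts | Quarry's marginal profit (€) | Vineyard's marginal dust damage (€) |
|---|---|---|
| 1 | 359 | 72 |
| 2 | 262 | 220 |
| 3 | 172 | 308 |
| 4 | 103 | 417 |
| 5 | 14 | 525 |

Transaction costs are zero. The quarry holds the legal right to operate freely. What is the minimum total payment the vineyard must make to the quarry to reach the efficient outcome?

Left alone the quarry would choose level 5 (marginal profit stays positive).
Efficient level: k* = 2 (marginal profit ≥ marginal dust damage through 2).
The vineyard must at least cover the quarry's forgone profit from cutting 5→2: 172 + 103 + 14 = 289.

€289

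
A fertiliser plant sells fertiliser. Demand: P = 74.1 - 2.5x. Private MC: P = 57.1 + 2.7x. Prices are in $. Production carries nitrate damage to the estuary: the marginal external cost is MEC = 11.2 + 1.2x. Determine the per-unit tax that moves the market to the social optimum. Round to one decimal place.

tax = $12.3 per unit

Social marginal cost = private MC + MEC = 68.3 + 3.9x.
Set SMC = demand: 68.3 + 3.9x = 74.1 - 2.5x → x* = 0.9063.
The Pigouvian tax equals MEC at x*: 11.2 + 1.2×0.9063 = 12.2876.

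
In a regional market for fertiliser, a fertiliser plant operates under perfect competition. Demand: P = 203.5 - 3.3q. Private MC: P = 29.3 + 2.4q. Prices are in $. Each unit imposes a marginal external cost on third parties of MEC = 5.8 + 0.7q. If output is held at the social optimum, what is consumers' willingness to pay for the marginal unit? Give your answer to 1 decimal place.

Social marginal cost = private MC + MEC = 35.1 + 3.1q.
Set SMC = demand: 35.1 + 3.1q = 203.5 - 3.3q → q* = 26.3125.
Consumer price on the demand curve at q*: 203.5 − 3.3×26.3125 = 116.6688.

P = $116.7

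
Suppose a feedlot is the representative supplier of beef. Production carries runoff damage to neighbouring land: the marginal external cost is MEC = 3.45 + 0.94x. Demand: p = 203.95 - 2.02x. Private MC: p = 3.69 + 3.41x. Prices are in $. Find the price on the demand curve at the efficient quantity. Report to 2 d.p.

Social marginal cost = private MC + MEC = 7.14 + 4.35x.
Set SMC = demand: 7.14 + 4.35x = 203.95 - 2.02x → x* = 30.8964.
Consumer price on the demand curve at x*: 203.95 − 2.02×30.8964 = 141.5393.

P = $141.54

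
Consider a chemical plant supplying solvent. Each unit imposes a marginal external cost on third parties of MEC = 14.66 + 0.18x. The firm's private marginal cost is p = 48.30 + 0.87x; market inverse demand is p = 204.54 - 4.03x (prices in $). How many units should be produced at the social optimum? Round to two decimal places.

x* = 27.87

Social marginal cost = private MC + MEC = 62.96 + 1.05x.
Set SMC = demand: 62.96 + 1.05x = 204.54 - 4.03x → x* = 27.8701.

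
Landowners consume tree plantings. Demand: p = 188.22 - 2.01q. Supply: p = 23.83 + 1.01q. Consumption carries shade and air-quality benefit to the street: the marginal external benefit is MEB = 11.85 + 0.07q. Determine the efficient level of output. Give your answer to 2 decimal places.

q* = 59.74

Social marginal benefit = demand + MEB = 200.07 - 1.94q.
Set SMB = MC: 200.07 - 1.94q = 23.83 + 1.01q → q* = 59.7424.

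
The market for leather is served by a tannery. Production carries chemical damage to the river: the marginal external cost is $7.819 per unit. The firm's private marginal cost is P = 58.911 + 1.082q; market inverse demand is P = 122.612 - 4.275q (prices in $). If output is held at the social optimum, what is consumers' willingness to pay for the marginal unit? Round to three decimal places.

Social marginal cost = private MC + MEC = 66.730 + 1.082q.
Set SMC = demand: 66.730 + 1.082q = 122.612 - 4.275q → q* = 10.4316.
Consumer price on the demand curve at q*: 122.612 − 4.275×10.4316 = 78.0169.

P = $78.017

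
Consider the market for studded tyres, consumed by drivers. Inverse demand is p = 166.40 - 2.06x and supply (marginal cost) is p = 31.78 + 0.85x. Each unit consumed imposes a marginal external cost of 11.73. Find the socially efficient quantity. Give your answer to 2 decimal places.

x* = 42.23

Social marginal benefit = demand − MEC = 154.67 - 2.06x.
Set SMB = MC: 154.67 - 2.06x = 31.78 + 0.85x → x* = 42.2302.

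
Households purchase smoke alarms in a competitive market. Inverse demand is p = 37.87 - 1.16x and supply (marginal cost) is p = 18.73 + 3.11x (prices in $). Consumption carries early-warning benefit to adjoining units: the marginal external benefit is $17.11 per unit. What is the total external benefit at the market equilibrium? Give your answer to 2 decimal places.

$76.69

Market equilibrium (private): 18.73 + 3.11x = 37.87 - 1.16x → x_m = 4.4824.
Total external benefit = MEB × x_m = 17.11 × 4.4824 = 76.6939.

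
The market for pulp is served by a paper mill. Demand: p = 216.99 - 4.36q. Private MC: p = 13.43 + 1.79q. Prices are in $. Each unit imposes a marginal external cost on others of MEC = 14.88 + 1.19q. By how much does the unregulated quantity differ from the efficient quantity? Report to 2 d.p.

Market equilibrium (private): 13.43 + 1.79q = 216.99 - 4.36q → q_m = 33.0992.
Social marginal cost = private MC + MEC = 28.31 + 2.98q.
Set SMC = demand: 28.31 + 2.98q = 216.99 - 4.36q → q* = 25.7057.
Gap = |33.0992 − 25.7057| = 7.3935.

7.39 units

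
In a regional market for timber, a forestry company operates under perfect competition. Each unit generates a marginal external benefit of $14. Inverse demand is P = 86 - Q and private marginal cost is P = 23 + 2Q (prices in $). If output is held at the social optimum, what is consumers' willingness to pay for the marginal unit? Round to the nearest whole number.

P = $60

Social marginal cost = private MC − MEB = 9 + 2Q.
Set SMC = demand: 9 + 2Q = 86 - Q → Q* = 25.6667.
Consumer price on the demand curve at Q*: 86 − 1×25.6667 = 60.3333.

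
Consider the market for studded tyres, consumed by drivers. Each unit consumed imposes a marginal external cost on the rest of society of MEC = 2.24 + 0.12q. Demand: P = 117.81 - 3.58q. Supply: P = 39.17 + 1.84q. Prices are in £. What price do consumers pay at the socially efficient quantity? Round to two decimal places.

P = £68.44

Social marginal benefit = demand − MEC = 115.57 - 3.70q.
Set SMB = MC: 115.57 - 3.70q = 39.17 + 1.84q → q* = 13.7906.
Consumer price on the demand curve at q*: 117.81 − 3.58×13.7906 = 68.4397.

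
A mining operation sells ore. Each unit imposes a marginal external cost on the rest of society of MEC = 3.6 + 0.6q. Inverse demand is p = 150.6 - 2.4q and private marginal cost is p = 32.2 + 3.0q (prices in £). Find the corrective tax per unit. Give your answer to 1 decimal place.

tax = £15.1 per unit

Social marginal cost = private MC + MEC = 35.8 + 3.6q.
Set SMC = demand: 35.8 + 3.6q = 150.6 - 2.4q → q* = 19.1333.
The Pigouvian tax equals MEC at q*: 3.6 + 0.6×19.1333 = 15.0800.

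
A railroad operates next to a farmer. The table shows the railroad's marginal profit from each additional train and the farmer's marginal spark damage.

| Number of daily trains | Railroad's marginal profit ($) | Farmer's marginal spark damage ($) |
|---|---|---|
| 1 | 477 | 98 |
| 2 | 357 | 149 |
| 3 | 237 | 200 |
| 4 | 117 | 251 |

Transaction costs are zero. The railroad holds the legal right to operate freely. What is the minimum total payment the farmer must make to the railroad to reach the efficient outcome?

$117

Left alone the railroad would choose level 4 (marginal profit stays positive).
Efficient level: k* = 3 (marginal profit ≥ marginal spark damage through 3).
The farmer must at least cover the railroad's forgone profit from cutting 4→3: 117 = 117.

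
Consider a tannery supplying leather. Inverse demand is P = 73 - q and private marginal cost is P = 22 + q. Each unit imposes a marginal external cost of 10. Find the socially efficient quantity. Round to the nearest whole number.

q* = 21

Social marginal cost = private MC + MEC = 32 + q.
Set SMC = demand: 32 + q = 73 - q → q* = 20.5000.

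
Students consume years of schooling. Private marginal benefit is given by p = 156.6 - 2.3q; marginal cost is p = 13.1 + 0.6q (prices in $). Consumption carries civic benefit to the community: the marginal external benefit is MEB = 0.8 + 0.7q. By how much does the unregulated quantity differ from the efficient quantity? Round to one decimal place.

Market equilibrium (private): 13.1 + 0.6q = 156.6 - 2.3q → q_m = 49.4828.
Social marginal benefit = demand + MEB = 157.4 - 1.6q.
Set SMB = MC: 157.4 - 1.6q = 13.1 + 0.6q → q* = 65.5909.
Gap = |49.4828 − 65.5909| = 16.1081.

16.1 units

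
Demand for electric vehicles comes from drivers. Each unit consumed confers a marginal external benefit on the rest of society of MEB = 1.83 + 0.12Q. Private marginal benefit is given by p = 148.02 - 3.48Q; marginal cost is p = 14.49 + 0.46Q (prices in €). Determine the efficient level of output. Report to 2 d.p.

Q* = 35.43

Social marginal benefit = demand + MEB = 149.85 - 3.36Q.
Set SMB = MC: 149.85 - 3.36Q = 14.49 + 0.46Q → Q* = 35.4346.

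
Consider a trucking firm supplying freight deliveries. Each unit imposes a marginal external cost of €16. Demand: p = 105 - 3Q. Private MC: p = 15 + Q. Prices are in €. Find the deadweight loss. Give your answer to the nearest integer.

Market equilibrium (private): 15 + Q = 105 - 3Q → Q_m = 22.5000.
Social marginal cost = private MC + MEC = 31 + Q.
Set SMC = demand: 31 + Q = 105 - 3Q → Q* = 18.5000.
Height of the DWL triangle at Q_m is SMC(Q_m) − demand(Q_m) = MEC(Q_m) = 16.0000.
DWL = ½ × 4.0000 × 16.0000 = 32.0000.

DWL = €32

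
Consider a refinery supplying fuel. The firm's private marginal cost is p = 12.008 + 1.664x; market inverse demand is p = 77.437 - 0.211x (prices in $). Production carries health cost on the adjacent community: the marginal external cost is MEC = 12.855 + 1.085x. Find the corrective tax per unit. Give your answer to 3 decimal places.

Social marginal cost = private MC + MEC = 24.863 + 2.749x.
Set SMC = demand: 24.863 + 2.749x = 77.437 - 0.211x → x* = 17.7615.
The Pigouvian tax equals MEC at x*: 12.855 + 1.085×17.7615 = 32.1262.

tax = $32.126 per unit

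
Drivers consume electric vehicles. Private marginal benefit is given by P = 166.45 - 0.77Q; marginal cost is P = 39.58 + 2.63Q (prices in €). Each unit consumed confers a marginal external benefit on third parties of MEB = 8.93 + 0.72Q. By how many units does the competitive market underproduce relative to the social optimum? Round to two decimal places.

13.36 units

Market equilibrium (private): 39.58 + 2.63Q = 166.45 - 0.77Q → Q_m = 37.3147.
Social marginal benefit = demand + MEB = 175.38 - 0.05Q.
Set SMB = MC: 175.38 - 0.05Q = 39.58 + 2.63Q → Q* = 50.6716.
Gap = |37.3147 − 50.6716| = 13.3569.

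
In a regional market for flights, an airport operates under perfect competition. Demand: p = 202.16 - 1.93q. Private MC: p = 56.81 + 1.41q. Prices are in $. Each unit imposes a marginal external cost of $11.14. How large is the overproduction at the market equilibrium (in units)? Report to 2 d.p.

Market equilibrium (private): 56.81 + 1.41q = 202.16 - 1.93q → q_m = 43.5180.
Social marginal cost = private MC + MEC = 67.95 + 1.41q.
Set SMC = demand: 67.95 + 1.41q = 202.16 - 1.93q → q* = 40.1826.
Gap = |43.5180 − 40.1826| = 3.3354.

3.34 units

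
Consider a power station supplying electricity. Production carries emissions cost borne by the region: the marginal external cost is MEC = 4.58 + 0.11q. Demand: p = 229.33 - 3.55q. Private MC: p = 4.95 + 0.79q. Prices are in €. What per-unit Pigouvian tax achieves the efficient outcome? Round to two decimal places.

Social marginal cost = private MC + MEC = 9.53 + 0.90q.
Set SMC = demand: 9.53 + 0.90q = 229.33 - 3.55q → q* = 49.3933.
The Pigouvian tax equals MEC at q*: 4.58 + 0.11×49.3933 = 10.0133.

tax = €10.01 per unit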